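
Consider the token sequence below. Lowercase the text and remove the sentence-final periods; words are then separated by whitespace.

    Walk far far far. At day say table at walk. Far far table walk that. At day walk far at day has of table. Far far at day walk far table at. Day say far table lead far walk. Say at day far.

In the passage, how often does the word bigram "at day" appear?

Scanning the 42 overlapping bigram windows for "at day":
  position 5–6: at day
  position 16–17: at day
  position 20–21: at day
  position 27–28: at day
  position 32–33: at day
  position 41–42: at day

6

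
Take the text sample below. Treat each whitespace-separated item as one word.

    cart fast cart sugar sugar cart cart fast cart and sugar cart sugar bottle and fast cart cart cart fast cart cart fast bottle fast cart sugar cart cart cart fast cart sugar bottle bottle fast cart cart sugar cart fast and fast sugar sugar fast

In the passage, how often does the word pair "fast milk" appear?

0

Scanning the 45 overlapping bigram windows for "fast milk":
  (none found)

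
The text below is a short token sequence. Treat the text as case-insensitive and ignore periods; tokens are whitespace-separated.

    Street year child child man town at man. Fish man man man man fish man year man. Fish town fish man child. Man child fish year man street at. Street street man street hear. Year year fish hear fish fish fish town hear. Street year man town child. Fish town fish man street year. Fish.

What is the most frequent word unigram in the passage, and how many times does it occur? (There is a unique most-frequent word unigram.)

"man", 14 times

Unigram frequencies (highest first):
  man: 14
  fish: 12
  street: 7
  year: 7
  child: 5
  town: 5
  … (2 more, each ≤ 3)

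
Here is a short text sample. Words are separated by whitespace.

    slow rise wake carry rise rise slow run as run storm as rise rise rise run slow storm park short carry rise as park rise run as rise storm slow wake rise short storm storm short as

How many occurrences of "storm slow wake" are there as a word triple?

Scanning the 35 overlapping trigram windows for "storm slow wake":
  position 29–31: storm slow wake

1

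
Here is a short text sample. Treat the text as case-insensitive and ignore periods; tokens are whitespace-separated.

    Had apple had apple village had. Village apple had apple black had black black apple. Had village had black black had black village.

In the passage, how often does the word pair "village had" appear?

Scanning the 22 overlapping bigram windows for "village had":
  position 5–6: village had
  position 17–18: village had

2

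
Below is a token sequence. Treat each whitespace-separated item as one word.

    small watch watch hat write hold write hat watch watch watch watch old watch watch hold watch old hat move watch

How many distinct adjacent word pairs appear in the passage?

15

21 tokens → 20 bigram windows in total.
Repeated bigrams (each contributes count−1 duplicates):
  watch watch: 5
  watch old: 2
5 duplicate windows → 20 − 5 = 15 distinct.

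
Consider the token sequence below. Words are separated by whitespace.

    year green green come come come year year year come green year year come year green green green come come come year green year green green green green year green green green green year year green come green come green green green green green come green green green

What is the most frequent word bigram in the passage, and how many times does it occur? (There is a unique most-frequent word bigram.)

Bigram frequencies (highest first):
  green green: 15
  year green: 6
  green come: 5
  come come: 4
  year year: 4
  come green: 4
  … (3 more, each ≤ 4)

"green green", 15 times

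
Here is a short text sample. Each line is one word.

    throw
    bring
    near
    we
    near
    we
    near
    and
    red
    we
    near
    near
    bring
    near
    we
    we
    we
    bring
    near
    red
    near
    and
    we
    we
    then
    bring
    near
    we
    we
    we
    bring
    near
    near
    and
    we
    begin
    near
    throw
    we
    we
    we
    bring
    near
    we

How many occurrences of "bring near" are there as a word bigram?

Scanning the 43 overlapping bigram windows for "bring near":
  position 2–3: bring near
  position 13–14: bring near
  position 18–19: bring near
  position 26–27: bring near
  position 31–32: bring near
  position 42–43: bring near

6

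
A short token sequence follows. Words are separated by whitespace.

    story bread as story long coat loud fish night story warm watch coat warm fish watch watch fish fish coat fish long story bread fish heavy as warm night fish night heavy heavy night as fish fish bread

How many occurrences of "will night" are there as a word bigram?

Scanning the 37 overlapping bigram windows for "will night":
  (none found)

0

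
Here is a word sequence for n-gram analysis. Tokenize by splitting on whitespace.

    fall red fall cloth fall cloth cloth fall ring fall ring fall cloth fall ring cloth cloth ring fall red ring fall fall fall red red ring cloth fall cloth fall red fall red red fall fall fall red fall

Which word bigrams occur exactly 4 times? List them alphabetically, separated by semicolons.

Bigram counts meeting the condition (exactly 4 times):
  fall cloth: 4
  fall fall: 4
  red fall: 4
  ring fall: 4

fall cloth; fall fall; red fall; ring fall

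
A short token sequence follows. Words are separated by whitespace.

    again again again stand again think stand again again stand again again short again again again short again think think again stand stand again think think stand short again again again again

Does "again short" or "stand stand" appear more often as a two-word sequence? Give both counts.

"again short" (2 vs 1)

"again short": 2 occurrences
"stand stand": 1 occurrence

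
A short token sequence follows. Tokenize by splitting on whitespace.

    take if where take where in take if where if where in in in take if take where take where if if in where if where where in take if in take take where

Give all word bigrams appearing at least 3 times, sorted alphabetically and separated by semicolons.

if where; in take; take if; take where; where if; where in

Bigram counts meeting the condition (at least 3 times):
  if where: 4
  in take: 4
  take if: 4
  take where: 4
  where if: 3
  where in: 3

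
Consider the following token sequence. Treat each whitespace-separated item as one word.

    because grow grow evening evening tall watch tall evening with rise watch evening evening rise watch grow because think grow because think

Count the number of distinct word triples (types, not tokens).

22 tokens → 20 trigram windows in total.
Repeated trigrams (each contributes count−1 duplicates):
  grow because think: 2
1 duplicate windows → 20 − 1 = 19 distinct.

19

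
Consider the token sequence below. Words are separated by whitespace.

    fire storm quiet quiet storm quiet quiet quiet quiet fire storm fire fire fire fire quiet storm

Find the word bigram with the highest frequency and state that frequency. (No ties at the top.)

"quiet quiet", 4 times

Bigram frequencies (highest first):
  quiet quiet: 4
  fire fire: 3
  fire storm: 2
  storm quiet: 2
  quiet storm: 2
  quiet fire: 1
  … (2 more, each ≤ 1)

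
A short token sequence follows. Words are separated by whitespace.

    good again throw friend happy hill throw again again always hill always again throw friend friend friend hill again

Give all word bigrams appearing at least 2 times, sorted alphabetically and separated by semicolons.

Bigram counts meeting the condition (at least 2 times):
  again throw: 2
  friend friend: 2
  throw friend: 2

again throw; friend friend; throw friend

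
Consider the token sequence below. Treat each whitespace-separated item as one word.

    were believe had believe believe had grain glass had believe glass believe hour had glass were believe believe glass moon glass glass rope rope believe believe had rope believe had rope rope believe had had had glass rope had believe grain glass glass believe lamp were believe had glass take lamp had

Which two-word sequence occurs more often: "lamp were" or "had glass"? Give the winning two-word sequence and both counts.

"lamp were": 1 occurrence
"had glass": 3 occurrences

"had glass" (3 vs 1)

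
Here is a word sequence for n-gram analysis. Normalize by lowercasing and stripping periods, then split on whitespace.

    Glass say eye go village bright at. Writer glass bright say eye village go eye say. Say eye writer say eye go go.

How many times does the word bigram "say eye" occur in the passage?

Scanning the 22 overlapping bigram windows for "say eye":
  position 2–3: say eye
  position 11–12: say eye
  position 17–18: say eye
  position 20–21: say eye

4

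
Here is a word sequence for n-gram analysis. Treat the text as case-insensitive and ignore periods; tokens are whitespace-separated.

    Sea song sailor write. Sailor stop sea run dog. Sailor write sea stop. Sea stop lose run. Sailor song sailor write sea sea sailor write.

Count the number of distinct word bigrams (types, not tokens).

25 tokens → 24 bigram windows in total.
Repeated bigrams (each contributes count−1 duplicates):
  sailor write: 4
  sea stop: 2
  song sailor: 2
  stop sea: 2
  write sea: 2
7 duplicate windows → 24 − 7 = 17 distinct.

17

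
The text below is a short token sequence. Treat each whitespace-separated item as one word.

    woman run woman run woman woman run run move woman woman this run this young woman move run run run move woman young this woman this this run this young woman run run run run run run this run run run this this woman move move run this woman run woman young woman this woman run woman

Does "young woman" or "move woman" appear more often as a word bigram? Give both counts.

"young woman": 3 occurrences
"move woman": 2 occurrences

"young woman" (3 vs 2)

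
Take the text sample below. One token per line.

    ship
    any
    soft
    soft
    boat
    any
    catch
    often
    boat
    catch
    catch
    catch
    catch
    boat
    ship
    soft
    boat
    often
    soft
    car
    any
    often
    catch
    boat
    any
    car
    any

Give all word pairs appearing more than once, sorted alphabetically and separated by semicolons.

Bigram counts meeting the condition (more than once):
  boat any: 2
  car any: 2
  catch boat: 2
  catch catch: 3
  soft boat: 2

boat any; car any; catch boat; catch catch; soft boat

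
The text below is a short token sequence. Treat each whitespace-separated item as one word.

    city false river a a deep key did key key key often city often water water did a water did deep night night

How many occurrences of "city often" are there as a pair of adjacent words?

1

Scanning the 22 overlapping bigram windows for "city often":
  position 13–14: city often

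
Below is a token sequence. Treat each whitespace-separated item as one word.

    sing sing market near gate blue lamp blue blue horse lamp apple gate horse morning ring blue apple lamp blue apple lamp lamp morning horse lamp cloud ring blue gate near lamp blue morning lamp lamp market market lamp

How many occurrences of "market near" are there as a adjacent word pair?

Scanning the 38 overlapping bigram windows for "market near":
  position 3–4: market near

1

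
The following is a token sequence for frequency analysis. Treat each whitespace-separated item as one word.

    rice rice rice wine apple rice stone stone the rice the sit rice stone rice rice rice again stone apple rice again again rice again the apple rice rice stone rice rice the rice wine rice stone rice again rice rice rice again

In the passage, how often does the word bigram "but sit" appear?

0

Scanning the 42 overlapping bigram windows for "but sit":
  (none found)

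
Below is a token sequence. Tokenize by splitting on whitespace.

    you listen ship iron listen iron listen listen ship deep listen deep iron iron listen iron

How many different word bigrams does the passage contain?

16 tokens → 15 bigram windows in total.
Repeated bigrams (each contributes count−1 duplicates):
  iron listen: 3
  listen iron: 2
  listen ship: 2
4 duplicate windows → 15 − 4 = 11 distinct.

11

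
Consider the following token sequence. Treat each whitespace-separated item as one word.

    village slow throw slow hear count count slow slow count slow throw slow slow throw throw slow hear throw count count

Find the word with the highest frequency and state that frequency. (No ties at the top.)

Unigram frequencies (highest first):
  slow: 8
  throw: 5
  count: 5
  hear: 2
  village: 1

"slow", 8 times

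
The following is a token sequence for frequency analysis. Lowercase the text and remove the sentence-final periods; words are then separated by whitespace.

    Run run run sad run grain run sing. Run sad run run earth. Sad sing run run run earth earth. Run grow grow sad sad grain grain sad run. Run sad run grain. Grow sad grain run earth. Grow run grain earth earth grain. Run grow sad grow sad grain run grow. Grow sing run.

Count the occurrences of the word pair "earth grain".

1

Scanning the 54 overlapping bigram windows for "earth grain":
  position 43–44: earth grain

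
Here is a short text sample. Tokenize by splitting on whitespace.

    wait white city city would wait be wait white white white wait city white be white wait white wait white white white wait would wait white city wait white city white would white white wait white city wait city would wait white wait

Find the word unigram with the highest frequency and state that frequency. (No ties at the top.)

Unigram frequencies (highest first):
  white: 17
  wait: 13
  city: 7
  would: 4
  be: 2

"white", 17 times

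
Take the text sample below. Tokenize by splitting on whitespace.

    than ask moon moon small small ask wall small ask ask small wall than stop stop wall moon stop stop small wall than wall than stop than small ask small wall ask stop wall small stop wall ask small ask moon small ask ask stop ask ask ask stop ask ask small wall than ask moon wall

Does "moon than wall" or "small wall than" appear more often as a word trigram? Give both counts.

"small wall than" (3 vs 0)

"moon than wall": 0 occurrences
"small wall than": 3 occurrences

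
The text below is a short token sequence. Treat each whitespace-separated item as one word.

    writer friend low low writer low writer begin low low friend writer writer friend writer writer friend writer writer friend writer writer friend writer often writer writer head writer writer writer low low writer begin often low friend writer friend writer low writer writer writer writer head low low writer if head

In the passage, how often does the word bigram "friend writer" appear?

7

Scanning the 51 overlapping bigram windows for "friend writer":
  position 11–12: friend writer
  position 14–15: friend writer
  position 17–18: friend writer
  position 20–21: friend writer
  position 23–24: friend writer
  position 38–39: friend writer
  position 40–41: friend writer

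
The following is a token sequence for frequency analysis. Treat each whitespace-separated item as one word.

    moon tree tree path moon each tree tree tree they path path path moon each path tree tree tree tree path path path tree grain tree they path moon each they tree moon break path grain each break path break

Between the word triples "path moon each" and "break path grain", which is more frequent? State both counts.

"path moon each" (3 vs 1)

"path moon each": 3 occurrences
"break path grain": 1 occurrence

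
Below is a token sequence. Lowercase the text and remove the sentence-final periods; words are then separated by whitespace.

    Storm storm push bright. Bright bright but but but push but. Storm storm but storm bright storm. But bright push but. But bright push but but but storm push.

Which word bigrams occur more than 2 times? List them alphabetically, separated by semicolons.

but but; but storm; push but

Bigram counts meeting the condition (more than 2 times):
  but but: 5
  but storm: 3
  push but: 3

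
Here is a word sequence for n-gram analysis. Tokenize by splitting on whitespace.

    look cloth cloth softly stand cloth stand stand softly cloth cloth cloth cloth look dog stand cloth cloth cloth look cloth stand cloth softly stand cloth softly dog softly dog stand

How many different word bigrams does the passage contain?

31 tokens → 30 bigram windows in total.
Repeated bigrams (each contributes count−1 duplicates):
  cloth cloth: 6
  stand cloth: 4
  cloth softly: 3
  cloth look: 2
  cloth stand: 2
  dog stand: 2
  look cloth: 2
  softly dog: 2
  … (1 more repeated)
16 duplicate windows → 30 − 16 = 14 distinct.

14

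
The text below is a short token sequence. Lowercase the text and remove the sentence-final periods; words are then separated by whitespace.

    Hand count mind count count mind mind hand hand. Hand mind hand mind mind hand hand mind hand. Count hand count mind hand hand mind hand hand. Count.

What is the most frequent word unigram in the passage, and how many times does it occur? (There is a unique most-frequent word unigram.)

"hand", 13 times

Unigram frequencies (highest first):
  hand: 13
  mind: 9
  count: 6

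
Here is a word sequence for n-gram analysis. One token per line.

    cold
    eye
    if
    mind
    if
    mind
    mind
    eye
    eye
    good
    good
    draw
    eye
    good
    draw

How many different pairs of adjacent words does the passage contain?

11

15 tokens → 14 bigram windows in total.
Repeated bigrams (each contributes count−1 duplicates):
  eye good: 2
  good draw: 2
  if mind: 2
3 duplicate windows → 14 − 3 = 11 distinct.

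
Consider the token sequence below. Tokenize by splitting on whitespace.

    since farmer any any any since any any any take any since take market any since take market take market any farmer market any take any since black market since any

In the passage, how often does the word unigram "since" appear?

6

Scanning the 31 tokens for "since":
  position 1: since
  position 6: since
  position 12: since
  position 16: since
  position 27: since
  position 30: since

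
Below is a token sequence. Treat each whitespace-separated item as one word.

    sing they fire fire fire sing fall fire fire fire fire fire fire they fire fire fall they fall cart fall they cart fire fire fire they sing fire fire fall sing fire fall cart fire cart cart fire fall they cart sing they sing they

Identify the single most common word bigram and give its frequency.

"fire fire", 11 times

Bigram frequencies (highest first):
  fire fire: 11
  fire fall: 4
  sing they: 3
  fall they: 3
  cart fire: 3
  they fire: 2
  … (14 more, each ≤ 2)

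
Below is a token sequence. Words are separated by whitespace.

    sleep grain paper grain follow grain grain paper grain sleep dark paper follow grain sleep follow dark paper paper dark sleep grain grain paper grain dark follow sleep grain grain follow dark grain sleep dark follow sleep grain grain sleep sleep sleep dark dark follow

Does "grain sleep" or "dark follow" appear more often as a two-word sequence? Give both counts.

"grain sleep": 4 occurrences
"dark follow": 3 occurrences

"grain sleep" (4 vs 3)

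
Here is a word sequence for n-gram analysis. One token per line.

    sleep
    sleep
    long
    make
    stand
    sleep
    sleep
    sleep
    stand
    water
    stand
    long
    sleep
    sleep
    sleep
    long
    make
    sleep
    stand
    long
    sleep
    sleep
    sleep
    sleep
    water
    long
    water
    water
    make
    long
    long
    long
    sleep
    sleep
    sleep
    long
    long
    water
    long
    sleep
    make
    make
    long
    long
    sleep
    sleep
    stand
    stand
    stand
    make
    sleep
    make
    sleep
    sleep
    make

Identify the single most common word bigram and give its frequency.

"sleep sleep", 12 times

Bigram frequencies (highest first):
  sleep sleep: 12
  long sleep: 5
  long long: 4
  sleep long: 3
  sleep stand: 3
  make sleep: 3
  … (16 more, each ≤ 3)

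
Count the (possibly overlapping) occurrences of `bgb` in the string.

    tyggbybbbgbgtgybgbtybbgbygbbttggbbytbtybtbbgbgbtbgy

5

Sliding a length-3 window over the 51 characters (49 positions):
  position 9–11: bgb
  position 16–18: bgb
  position 22–24: bgb
  position 43–45: bgb
  position 45–47: bgb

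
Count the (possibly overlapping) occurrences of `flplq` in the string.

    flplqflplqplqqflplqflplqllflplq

5

Sliding a length-5 window over the 31 characters (27 positions):
  position 1–5: flplq
  position 6–10: flplq
  position 15–19: flplq
  position 20–24: flplq
  position 27–31: flplq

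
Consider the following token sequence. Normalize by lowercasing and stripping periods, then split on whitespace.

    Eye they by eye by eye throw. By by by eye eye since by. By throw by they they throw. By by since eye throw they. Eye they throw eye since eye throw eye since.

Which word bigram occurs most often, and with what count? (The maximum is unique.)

"by by", 4 times

Bigram frequencies (highest first):
  by by: 4
  by eye: 3
  eye throw: 3
  throw by: 3
  eye since: 3
  eye they: 2
  … (13 more, each ≤ 2)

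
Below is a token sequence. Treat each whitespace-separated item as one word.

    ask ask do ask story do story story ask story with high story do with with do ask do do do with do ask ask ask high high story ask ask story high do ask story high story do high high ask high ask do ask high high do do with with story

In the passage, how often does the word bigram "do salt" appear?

Scanning the 52 overlapping bigram windows for "do salt":
  (none found)

0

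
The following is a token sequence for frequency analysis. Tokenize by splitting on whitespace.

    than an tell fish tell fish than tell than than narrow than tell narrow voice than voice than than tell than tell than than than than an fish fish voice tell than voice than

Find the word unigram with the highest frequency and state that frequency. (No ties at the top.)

"than", 15 times

Unigram frequencies (highest first):
  than: 15
  tell: 7
  fish: 4
  voice: 4
  an: 2
  narrow: 2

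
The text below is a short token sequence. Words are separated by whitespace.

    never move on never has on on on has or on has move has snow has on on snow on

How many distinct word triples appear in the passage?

20 tokens → 18 trigram windows in total.
Repeated trigrams (each contributes count−1 duplicates):
  has on on: 2
1 duplicate windows → 18 − 1 = 17 distinct.

17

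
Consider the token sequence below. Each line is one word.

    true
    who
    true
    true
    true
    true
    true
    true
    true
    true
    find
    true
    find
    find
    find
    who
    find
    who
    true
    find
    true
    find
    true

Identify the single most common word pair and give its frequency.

Bigram frequencies (highest first):
  true true: 7
  true find: 4
  find true: 3
  who true: 2
  find find: 2
  find who: 2
  … (2 more, each ≤ 1)

"true true", 7 times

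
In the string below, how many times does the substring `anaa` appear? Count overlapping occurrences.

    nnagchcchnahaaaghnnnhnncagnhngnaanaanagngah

Sliding a length-4 window over the 43 characters (40 positions):
  position 33–36: anaa

1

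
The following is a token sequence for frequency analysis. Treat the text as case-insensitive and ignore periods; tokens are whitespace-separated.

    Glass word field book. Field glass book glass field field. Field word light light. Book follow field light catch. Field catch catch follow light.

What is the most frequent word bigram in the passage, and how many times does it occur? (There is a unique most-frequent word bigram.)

Bigram frequencies (highest first):
  field field: 2
  glass word: 1
  word field: 1
  field book: 1
  book field: 1
  field glass: 1
  … (16 more, each ≤ 1)

"field field", 2 times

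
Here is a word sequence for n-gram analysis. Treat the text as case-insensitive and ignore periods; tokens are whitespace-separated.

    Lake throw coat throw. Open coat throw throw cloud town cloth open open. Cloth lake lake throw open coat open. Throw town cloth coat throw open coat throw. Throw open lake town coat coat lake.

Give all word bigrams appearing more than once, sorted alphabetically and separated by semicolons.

coat throw; lake throw; open coat; throw open; throw throw; town cloth

Bigram counts meeting the condition (more than once):
  coat throw: 4
  lake throw: 2
  open coat: 3
  throw open: 4
  throw throw: 2
  town cloth: 2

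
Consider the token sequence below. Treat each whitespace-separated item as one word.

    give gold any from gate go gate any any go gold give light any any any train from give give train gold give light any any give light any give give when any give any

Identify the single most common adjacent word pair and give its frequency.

Bigram frequencies (highest first):
  any any: 4
  give light: 3
  light any: 3
  any give: 3
  gold give: 2
  give give: 2
  … (17 more, each ≤ 1)

"any any", 4 times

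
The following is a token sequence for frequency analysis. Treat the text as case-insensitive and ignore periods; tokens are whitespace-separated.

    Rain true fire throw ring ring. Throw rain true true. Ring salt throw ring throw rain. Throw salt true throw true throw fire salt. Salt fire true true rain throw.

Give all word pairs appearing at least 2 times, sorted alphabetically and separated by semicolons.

Bigram counts meeting the condition (at least 2 times):
  rain throw: 2
  rain true: 2
  ring throw: 2
  throw rain: 2
  throw ring: 2
  true throw: 2
  true true: 2

rain throw; rain true; ring throw; throw rain; throw ring; true throw; true true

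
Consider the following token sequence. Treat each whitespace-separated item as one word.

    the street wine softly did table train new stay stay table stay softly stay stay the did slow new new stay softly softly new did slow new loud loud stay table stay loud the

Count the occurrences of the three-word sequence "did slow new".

2

Scanning the 32 overlapping trigram windows for "did slow new":
  position 17–19: did slow new
  position 25–27: did slow new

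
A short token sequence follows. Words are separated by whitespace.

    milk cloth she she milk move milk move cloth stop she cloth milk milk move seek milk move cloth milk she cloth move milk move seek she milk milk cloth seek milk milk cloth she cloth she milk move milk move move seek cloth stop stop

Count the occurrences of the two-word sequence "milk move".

7

Scanning the 45 overlapping bigram windows for "milk move":
  position 5–6: milk move
  position 7–8: milk move
  position 14–15: milk move
  position 17–18: milk move
  position 24–25: milk move
  position 38–39: milk move
  position 40–41: milk move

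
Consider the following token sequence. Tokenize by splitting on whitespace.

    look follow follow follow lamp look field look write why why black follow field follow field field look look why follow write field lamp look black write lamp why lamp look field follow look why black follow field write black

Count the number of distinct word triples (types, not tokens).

35

40 tokens → 38 trigram windows in total.
Repeated trigrams (each contributes count−1 duplicates):
  black follow field: 2
  lamp look field: 2
  why black follow: 2
3 duplicate windows → 38 − 3 = 35 distinct.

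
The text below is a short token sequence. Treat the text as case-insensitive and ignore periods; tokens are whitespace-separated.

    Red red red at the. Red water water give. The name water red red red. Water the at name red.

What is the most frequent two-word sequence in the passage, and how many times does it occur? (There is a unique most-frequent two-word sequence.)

"red red", 4 times

Bigram frequencies (highest first):
  red red: 4
  red water: 2
  red at: 1
  at the: 1
  the red: 1
  water water: 1
  … (9 more, each ≤ 1)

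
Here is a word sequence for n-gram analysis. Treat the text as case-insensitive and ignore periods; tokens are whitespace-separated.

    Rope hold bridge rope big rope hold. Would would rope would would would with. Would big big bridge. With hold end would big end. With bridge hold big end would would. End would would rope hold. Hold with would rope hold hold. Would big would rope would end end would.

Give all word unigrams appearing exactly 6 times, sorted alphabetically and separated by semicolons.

big; end

Unigram counts meeting the condition (exactly 6 times):
  big: 6
  end: 6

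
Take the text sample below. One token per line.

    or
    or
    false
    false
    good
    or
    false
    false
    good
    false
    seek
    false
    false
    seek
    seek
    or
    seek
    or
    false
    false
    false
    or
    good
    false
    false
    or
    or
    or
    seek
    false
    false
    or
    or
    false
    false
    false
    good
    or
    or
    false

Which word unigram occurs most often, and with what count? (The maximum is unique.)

"false", 18 times

Unigram frequencies (highest first):
  false: 18
  or: 13
  seek: 5
  good: 4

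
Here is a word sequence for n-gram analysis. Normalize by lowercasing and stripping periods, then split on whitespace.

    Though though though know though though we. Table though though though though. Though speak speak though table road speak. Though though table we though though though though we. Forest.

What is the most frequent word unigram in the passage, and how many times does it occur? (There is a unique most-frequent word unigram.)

Unigram frequencies (highest first):
  though: 17
  we: 3
  table: 3
  speak: 3
  know: 1
  road: 1
  … (1 more, each ≤ 1)

"though", 17 times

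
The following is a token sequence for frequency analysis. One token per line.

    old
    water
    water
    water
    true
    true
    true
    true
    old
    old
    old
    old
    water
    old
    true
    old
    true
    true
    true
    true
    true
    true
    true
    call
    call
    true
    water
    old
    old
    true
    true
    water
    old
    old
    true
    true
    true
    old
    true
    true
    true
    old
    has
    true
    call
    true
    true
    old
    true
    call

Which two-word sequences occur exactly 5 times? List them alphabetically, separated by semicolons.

Bigram counts meeting the condition (exactly 5 times):
  old old: 5
  true old: 5

old old; true old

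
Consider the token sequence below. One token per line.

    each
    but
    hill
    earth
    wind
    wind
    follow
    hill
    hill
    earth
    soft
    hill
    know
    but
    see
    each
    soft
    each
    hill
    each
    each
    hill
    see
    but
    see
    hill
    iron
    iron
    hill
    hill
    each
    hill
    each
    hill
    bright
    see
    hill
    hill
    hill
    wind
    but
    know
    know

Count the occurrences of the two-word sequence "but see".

Scanning the 42 overlapping bigram windows for "but see":
  position 14–15: but see
  position 24–25: but see

2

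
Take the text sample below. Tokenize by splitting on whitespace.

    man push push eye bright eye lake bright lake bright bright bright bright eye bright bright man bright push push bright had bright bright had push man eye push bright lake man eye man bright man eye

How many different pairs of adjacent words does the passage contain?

37 tokens → 36 bigram windows in total.
Repeated bigrams (each contributes count−1 duplicates):
  bright bright: 5
  man eye: 3
  bright eye: 2
  bright had: 2
  bright lake: 2
  bright man: 2
  eye bright: 2
  lake bright: 2
  … (3 more repeated)
15 duplicate windows → 36 − 15 = 21 distinct.

21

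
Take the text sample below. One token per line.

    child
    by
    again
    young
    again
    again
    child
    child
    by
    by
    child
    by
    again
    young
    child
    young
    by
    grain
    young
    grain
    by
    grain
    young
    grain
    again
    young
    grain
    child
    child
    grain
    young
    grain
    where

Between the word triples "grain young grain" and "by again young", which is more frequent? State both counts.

"grain young grain": 3 occurrences
"by again young": 2 occurrences

"grain young grain" (3 vs 2)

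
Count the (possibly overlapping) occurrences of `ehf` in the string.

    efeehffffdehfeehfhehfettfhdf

4

Sliding a length-3 window over the 28 characters (26 positions):
  position 4–6: ehf
  position 11–13: ehf
  position 15–17: ehf
  position 19–21: ehf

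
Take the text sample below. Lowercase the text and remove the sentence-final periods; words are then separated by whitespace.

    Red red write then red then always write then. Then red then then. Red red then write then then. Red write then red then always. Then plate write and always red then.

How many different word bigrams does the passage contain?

32 tokens → 31 bigram windows in total.
Repeated bigrams (each contributes count−1 duplicates):
  red then: 5
  then red: 5
  write then: 4
  then then: 3
  red red: 2
  red write: 2
  then always: 2
16 duplicate windows → 31 − 16 = 15 distinct.

15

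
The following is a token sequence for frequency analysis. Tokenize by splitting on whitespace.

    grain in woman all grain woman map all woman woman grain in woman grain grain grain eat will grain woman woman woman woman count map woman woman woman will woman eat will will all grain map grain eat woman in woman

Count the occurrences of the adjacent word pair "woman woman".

6

Scanning the 40 overlapping bigram windows for "woman woman":
  position 9–10: woman woman
  position 20–21: woman woman
  position 21–22: woman woman
  position 22–23: woman woman
  position 26–27: woman woman
  position 27–28: woman woman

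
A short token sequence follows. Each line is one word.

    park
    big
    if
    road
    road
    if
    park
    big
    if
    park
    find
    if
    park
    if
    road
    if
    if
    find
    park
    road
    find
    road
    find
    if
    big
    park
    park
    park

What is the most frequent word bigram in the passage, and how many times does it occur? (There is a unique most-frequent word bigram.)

Bigram frequencies (highest first):
  if park: 3
  park big: 2
  big if: 2
  if road: 2
  road if: 2
  find if: 2
  … (12 more, each ≤ 2)

"if park", 3 times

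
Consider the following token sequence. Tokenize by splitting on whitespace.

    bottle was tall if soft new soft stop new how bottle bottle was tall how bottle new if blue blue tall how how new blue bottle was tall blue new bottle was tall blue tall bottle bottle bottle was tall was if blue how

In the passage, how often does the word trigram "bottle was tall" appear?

5

Scanning the 42 overlapping trigram windows for "bottle was tall":
  position 1–3: bottle was tall
  position 12–14: bottle was tall
  position 26–28: bottle was tall
  position 31–33: bottle was tall
  position 38–40: bottle was tall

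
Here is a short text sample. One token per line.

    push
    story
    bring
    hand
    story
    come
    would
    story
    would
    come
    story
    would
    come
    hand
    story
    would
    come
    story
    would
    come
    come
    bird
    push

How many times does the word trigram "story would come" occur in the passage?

4

Scanning the 21 overlapping trigram windows for "story would come":
  position 8–10: story would come
  position 11–13: story would come
  position 15–17: story would come
  position 18–20: story would come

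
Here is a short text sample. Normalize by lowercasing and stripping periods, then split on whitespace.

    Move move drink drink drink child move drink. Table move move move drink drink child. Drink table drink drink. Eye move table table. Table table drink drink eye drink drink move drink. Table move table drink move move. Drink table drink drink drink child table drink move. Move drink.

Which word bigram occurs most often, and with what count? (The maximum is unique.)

"drink drink", 8 times

Bigram frequencies (highest first):
  drink drink: 8
  move drink: 6
  move move: 5
  table drink: 5
  drink table: 4
  drink child: 3
  … (10 more, each ≤ 3)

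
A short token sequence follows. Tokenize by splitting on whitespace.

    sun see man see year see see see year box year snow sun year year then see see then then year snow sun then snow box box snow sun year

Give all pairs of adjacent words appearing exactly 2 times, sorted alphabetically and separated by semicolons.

see year; sun year; year snow

Bigram counts meeting the condition (exactly 2 times):
  see year: 2
  sun year: 2
  year snow: 2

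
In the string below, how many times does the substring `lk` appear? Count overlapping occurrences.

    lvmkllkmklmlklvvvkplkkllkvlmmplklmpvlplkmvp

6

Sliding a length-2 window over the 43 characters (42 positions):
  position 6–7: lk
  position 12–13: lk
  position 20–21: lk
  position 24–25: lk
  position 31–32: lk
  position 39–40: lk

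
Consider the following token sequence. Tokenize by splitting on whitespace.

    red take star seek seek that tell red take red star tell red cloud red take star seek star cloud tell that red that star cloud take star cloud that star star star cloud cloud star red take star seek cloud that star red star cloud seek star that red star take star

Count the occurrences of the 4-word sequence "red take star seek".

Scanning the 50 overlapping 4-gram windows for "red take star seek":
  position 1–4: red take star seek
  position 15–18: red take star seek
  position 37–40: red take star seek

3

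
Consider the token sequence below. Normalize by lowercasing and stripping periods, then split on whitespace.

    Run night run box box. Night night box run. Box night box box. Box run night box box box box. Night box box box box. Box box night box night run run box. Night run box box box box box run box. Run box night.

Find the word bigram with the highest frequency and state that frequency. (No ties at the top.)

"box box", 15 times

Bigram frequencies (highest first):
  box box: 15
  box night: 7
  run box: 6
  night box: 5
  box run: 4
  night run: 3
  … (3 more, each ≤ 2)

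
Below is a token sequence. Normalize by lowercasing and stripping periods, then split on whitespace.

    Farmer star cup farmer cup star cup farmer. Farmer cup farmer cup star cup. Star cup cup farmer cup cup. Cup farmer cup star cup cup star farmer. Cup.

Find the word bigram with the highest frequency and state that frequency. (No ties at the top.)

"farmer cup", 6 times

Bigram frequencies (highest first):
  farmer cup: 6
  star cup: 5
  cup farmer: 5
  cup star: 5
  cup cup: 4
  farmer star: 1
  … (2 more, each ≤ 1)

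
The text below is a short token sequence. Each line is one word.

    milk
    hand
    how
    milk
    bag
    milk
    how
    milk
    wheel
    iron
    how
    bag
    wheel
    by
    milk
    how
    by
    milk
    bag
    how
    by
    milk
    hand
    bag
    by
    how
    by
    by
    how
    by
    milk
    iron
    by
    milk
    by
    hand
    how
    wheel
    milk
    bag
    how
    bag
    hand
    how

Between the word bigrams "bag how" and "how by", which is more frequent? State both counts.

"how by" (4 vs 2)

"bag how": 2 occurrences
"how by": 4 occurrences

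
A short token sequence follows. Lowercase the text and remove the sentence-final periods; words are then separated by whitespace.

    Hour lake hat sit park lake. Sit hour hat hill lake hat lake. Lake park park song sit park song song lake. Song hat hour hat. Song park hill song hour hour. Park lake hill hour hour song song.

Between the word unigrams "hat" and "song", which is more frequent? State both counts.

"hat": 5 occurrences
"song": 8 occurrences

"song" (8 vs 5)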